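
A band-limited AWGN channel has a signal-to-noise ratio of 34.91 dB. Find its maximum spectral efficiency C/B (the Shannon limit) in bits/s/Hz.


SNR_linear = 10^(34.91/10) = 3097.4193; C/B = log2(1 + SNR_linear) = log2(1 + 3097.4193) = 11.5973

11.5973 bits/s/Hz


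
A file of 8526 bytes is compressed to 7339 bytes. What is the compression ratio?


Ratio = original / compressed = 8526 / 7339 = 1.1617

1.1617


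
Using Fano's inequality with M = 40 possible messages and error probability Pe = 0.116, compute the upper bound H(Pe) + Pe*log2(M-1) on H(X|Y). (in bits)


H(Pe) = -Pe*log2(Pe) - (1-Pe)*log2(1-Pe) = -0.116*log2(0.116) - 0.884*log2(0.884) = 0.360505 + 0.157247 = 0.5178. Pe*log2(M-1) = 0.116*log2(39) = 0.613107. Bound = H(Pe) + Pe*log2(M-1) = 0.360505 + 0.157247 + 0.613107 = 1.1309

1.1309 bits


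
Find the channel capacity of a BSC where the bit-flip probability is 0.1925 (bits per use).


H(p) = -p*log2(p) - (1-p)*log2(1-p) = -0.1925*log2(0.1925) - 0.8075*log2(0.8075) = 0.457586 + 0.249086 = 0.7067. C = 1 - H(p) = 1 - 0.7067 = 0.2933

0.2933 bits


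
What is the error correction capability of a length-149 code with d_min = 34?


Correction capability = floor((d-1)/2) = floor((34-1)/2) = 16

16 errors


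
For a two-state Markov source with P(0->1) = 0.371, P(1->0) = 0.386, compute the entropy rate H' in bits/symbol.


Stationary distribution: pi_0 = p10/(p01+p10) = 0.5099, pi_1 = 0.4901. Entropy rate H' = pi_0*H(p01) + pi_1*H(p10) = 0.5099*0.9514 + 0.4901*0.9622 = 0.9567

0.9567 bits/symbol


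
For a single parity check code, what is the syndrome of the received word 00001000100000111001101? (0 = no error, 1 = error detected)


Syndrome = XOR of all bits = 0 XOR 0 XOR 0 XOR 0 XOR 1 XOR 0 XOR 0 XOR 0 XOR 1 XOR 0 XOR 0 XOR 0 XOR 0 XOR 0 XOR 1 XOR 1 XOR 1 XOR 0 XOR 0 XOR 1 XOR 1 XOR 0 XOR 1 = 0

0


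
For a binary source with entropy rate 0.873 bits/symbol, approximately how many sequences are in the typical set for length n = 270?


log2|A_typical| = nH = 270 * 0.873 = 235.71, so |A_typical| ~ 2^235.71 = 9.032e+70

9.032e+70


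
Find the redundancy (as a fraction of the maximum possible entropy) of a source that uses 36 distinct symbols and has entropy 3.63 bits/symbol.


H_max = log2(K) = log2(36) = 5.1699 bits/symbol. Redundancy = 1 - H/H_max = 1 - 3.63/5.1699 = 1 - 0.7021 = 0.2979

0.2979


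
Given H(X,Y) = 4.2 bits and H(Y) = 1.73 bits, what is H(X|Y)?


H(X|Y) = H(X,Y) - H(Y) = 4.2 - 1.73 = 2.47

2.47 bits


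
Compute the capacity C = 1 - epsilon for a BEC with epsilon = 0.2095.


C = 1 - epsilon = 1 - 0.2095 = 0.7905

0.7905 bits


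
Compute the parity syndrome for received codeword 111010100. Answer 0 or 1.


Syndrome = XOR of all bits = 1 XOR 1 XOR 1 XOR 0 XOR 1 XOR 0 XOR 1 XOR 0 XOR 0 = 1

1


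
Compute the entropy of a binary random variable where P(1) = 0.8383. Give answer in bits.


H = -p*log2(p) - (1-p)*log2(1-p). -0.8383*log2(0.8383) = 0.213315; -0.1617*log2(0.1617) = 0.425046. H = 0.213315 + 0.425046 = 0.6384

0.6384 bits


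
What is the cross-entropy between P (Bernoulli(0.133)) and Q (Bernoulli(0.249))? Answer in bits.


H(P,Q) = -p*log2(q) - (1-p)*log2(1-q). -0.133*log2(0.249) = 0.266769; -0.867*log2(0.751) = 0.358171. H(P,Q) = 0.266769 + 0.358171 = 0.6249

0.6249 bits


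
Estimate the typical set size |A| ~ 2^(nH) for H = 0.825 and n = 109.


log2|A_typical| = nH = 109 * 0.825 = 89.925, so |A_typical| ~ 2^89.925 = 1.175e+27

1.175e+27


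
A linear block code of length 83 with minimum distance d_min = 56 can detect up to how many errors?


Detection capability = d_min - 1 = 56 - 1 = 55

55 errors


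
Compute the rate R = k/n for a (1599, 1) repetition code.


Rate = k/n = 1/1599

1/1599


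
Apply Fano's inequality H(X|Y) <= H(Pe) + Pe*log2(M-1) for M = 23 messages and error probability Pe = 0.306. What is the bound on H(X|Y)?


H(Pe) = -Pe*log2(Pe) - (1-Pe)*log2(1-Pe) = -0.306*log2(0.306) - 0.694*log2(0.694) = 0.522769 + 0.365733 = 0.8885. Pe*log2(M-1) = 0.306*log2(22) = 1.364586. Bound = H(Pe) + Pe*log2(M-1) = 0.522769 + 0.365733 + 1.364586 = 2.2531

2.2531 bits


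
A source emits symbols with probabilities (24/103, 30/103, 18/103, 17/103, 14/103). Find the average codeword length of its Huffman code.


Huffman construction (repeatedly merge the two least-probable nodes; each merge adds 1 bit to every symbol beneath it): 14/103 + 17/103 = 31/103; 18/103 + 24/103 = 42/103; 30/103 + 31/103 = 61/103; 42/103 + 61/103 = 1. Resulting codeword lengths (in the order the probabilities were given): (2, 2, 2, 3, 3). L_avg = sum(p_i * l_i) = 24/103*2 + 30/103*2 + 18/103*2 + 17/103*3 + 14/103*3 = 237/103 = 2.301

2.301 bits


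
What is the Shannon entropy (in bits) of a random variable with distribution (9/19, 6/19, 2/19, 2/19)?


H = -sum(p_i * log2(p_i)). Terms: -(9/19)*log2(9/19) = 0.510633; -(6/19)*log2(6/19) = 0.525147; -(2/19)*log2(2/19) = 0.341887; -(2/19)*log2(2/19) = 0.341887. H = 0.510633 + 0.525147 + 0.341887 + 0.341887 = 1.7196

1.7196 bits


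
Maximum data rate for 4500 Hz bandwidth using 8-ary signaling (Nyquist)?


Rate = 2 * B * log2(M) = 2 * 4500 * 3.0 = 27000.0

27000.0 bps


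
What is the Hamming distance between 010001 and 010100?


Count differing positions: . . . ^ . ^ = 2 differences

2


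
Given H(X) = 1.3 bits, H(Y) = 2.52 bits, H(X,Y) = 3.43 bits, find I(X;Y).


I(X;Y) = H(X) + H(Y) - H(X,Y) = 1.3 + 2.52 - 3.43 = 0.39

0.39 bits


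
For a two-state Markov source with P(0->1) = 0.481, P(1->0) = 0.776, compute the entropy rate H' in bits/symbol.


Stationary distribution: pi_0 = p10/(p01+p10) = 0.6173, pi_1 = 0.3827. Entropy rate H' = pi_0*H(p01) + pi_1*H(p10) = 0.6173*0.999 + 0.3827*0.7674 = 0.9104

0.9104 bits/symbol


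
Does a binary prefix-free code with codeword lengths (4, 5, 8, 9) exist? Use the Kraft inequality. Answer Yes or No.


Kraft sum = sum(2^(-l_i)) = 0.0996, need <= 1. Result: satisfied (a binary prefix-free code with these lengths exists)

Yes


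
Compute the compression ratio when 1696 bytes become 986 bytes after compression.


Ratio = original / compressed = 1696 / 986 = 1.7201

1.7201


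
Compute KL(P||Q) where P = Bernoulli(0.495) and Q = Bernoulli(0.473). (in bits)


KL = p*log2(p/q) + (1-p)*log2((1-p)/(1-q)) = 0.495*log2(0.495/0.473) + 0.505*log2(0.505/0.527) = 0.0014

0.0014 bits


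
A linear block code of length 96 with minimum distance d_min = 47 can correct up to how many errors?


Correction capability = floor((d-1)/2) = floor((47-1)/2) = 23

23 errors


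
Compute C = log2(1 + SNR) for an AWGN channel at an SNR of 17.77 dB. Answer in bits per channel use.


SNR_linear = 10^(17.77/10) = 59.8412; C = log2(1 + SNR_linear) = log2(1 + 59.8412) = 5.927

5.927 bits/channel use


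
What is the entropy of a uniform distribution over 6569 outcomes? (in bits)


H = log2(n) = log2(6569) = 12.6815

12.6815 bits


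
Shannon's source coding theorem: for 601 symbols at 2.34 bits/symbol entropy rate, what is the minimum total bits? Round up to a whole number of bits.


Minimum bits >= n * H = 601 * 2.34 = 1406.34, rounded up to a whole number of bits = 1407

1407 bits


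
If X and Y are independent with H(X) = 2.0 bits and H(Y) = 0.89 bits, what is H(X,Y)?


For independent variables, H(X,Y) = H(X) + H(Y) = 2.0 + 0.89 = 2.89

2.89 bits


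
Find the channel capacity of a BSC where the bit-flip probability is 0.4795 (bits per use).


H(p) = -p*log2(p) - (1-p)*log2(1-p) = -0.4795*log2(0.4795) - 0.5205*log2(0.5205) = 0.508460 + 0.490327 = 0.9988. C = 1 - H(p) = 1 - 0.9988 = 0.0012

0.0012 bits


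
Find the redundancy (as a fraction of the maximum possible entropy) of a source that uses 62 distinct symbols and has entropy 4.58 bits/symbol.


H_max = log2(K) = log2(62) = 5.9542 bits/symbol. Redundancy = 1 - H/H_max = 1 - 4.58/5.9542 = 1 - 0.7692 = 0.2308

0.2308


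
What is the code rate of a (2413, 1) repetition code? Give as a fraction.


Rate = k/n = 1/2413

1/2413


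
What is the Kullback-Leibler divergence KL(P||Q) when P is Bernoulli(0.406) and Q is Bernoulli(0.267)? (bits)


KL = p*log2(p/q) + (1-p)*log2((1-p)/(1-q)) = 0.406*log2(0.406/0.267) + 0.594*log2(0.594/0.733) = 0.0653

0.0653 bits


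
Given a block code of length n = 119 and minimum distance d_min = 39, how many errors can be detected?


Detection capability = d_min - 1 = 39 - 1 = 38

38 errors


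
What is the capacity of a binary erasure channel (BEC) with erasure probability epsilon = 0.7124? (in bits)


C = 1 - epsilon = 1 - 0.7124 = 0.2876

0.2876 bits


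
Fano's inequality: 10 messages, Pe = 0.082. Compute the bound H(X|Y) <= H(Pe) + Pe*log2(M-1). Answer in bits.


H(Pe) = -Pe*log2(Pe) - (1-Pe)*log2(1-Pe) = -0.082*log2(0.082) - 0.918*log2(0.918) = 0.295875 + 0.113312 = 0.4092. Pe*log2(M-1) = 0.082*log2(9) = 0.259934. Bound = H(Pe) + Pe*log2(M-1) = 0.295875 + 0.113312 + 0.259934 = 0.6691

0.6691 bits


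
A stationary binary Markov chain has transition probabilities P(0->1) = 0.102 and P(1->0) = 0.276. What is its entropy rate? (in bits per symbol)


Stationary distribution: pi_0 = p10/(p01+p10) = 0.7302, pi_1 = 0.2698. Entropy rate H' = pi_0*H(p01) + pi_1*H(p10) = 0.7302*0.4753 + 0.2698*0.8499 = 0.5764

0.5764 bits/symbol


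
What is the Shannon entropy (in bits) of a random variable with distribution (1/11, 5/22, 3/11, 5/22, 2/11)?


H = -sum(p_i * log2(p_i)). Terms: -(1/11)*log2(1/11) = 0.314494; -(5/22)*log2(5/22) = 0.485796; -(3/11)*log2(3/11) = 0.511219; -(5/22)*log2(5/22) = 0.485796; -(2/11)*log2(2/11) = 0.447169. H = 0.314494 + 0.485796 + 0.511219 + 0.485796 + 0.447169 = 2.2445

2.2445 bits


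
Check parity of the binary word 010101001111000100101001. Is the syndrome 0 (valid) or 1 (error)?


Syndrome = XOR of all bits = 0 XOR 1 XOR 0 XOR 1 XOR 0 XOR 1 XOR 0 XOR 0 XOR 1 XOR 1 XOR 1 XOR 1 XOR 0 XOR 0 XOR 0 XOR 1 XOR 0 XOR 0 XOR 1 XOR 0 XOR 1 XOR 0 XOR 0 XOR 1 = 1

1


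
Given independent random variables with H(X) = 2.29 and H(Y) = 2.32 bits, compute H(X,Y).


For independent variables, H(X,Y) = H(X) + H(Y) = 2.29 + 2.32 = 4.61

4.61 bits


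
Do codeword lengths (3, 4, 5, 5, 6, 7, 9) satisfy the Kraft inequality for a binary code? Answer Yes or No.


Kraft sum = sum(2^(-l_i)) = 0.2754, need <= 1. Result: satisfied (a binary prefix-free code with these lengths exists)

Yes


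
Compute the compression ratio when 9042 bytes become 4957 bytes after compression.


Ratio = original / compressed = 9042 / 4957 = 1.8241

1.8241


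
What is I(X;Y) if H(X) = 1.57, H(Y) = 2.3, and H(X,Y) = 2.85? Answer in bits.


I(X;Y) = H(X) + H(Y) - H(X,Y) = 1.57 + 2.3 - 2.85 = 1.02

1.02 bits


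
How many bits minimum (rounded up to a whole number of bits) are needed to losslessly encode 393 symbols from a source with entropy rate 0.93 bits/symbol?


Minimum bits >= n * H = 393 * 0.93 = 365.49, rounded up to a whole number of bits = 366

366 bits


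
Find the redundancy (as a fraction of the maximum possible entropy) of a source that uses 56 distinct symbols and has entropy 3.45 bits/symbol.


H_max = log2(K) = log2(56) = 5.8074 bits/symbol. Redundancy = 1 - H/H_max = 1 - 3.45/5.8074 = 1 - 0.5941 = 0.4059

0.4059


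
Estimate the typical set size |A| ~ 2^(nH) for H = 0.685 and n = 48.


log2|A_typical| = nH = 48 * 0.685 = 32.88, so |A_typical| ~ 2^32.88 = 7.904e+09

7.904e+09


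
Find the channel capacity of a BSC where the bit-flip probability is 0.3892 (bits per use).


H(p) = -p*log2(p) - (1-p)*log2(1-p) = -0.3892*log2(0.3892) - 0.6108*log2(0.6108) = 0.529863 + 0.434418 = 0.9643. C = 1 - H(p) = 1 - 0.9643 = 0.0357

0.0357 bits


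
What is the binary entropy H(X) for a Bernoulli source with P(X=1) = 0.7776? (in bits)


H = -p*log2(p) - (1-p)*log2(1-p). -0.7776*log2(0.7776) = 0.282191; -0.2224*log2(0.2224) = 0.482335. H = 0.282191 + 0.482335 = 0.7645

0.7645 bits


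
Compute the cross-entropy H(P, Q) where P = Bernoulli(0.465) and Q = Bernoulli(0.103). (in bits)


H(P,Q) = -p*log2(q) - (1-p)*log2(1-q). -0.465*log2(0.103) = 1.524867; -0.535*log2(0.897) = 0.083899. H(P,Q) = 1.524867 + 0.083899 = 1.6088

1.6088 bits


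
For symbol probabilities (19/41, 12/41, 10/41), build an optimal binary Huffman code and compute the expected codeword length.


Huffman construction (repeatedly merge the two least-probable nodes; each merge adds 1 bit to every symbol beneath it): 10/41 + 12/41 = 22/41; 19/41 + 22/41 = 1. Resulting codeword lengths (in the order the probabilities were given): (1, 2, 2). L_avg = sum(p_i * l_i) = 19/41*1 + 12/41*2 + 10/41*2 = 63/41 = 1.5366

1.5366 bits


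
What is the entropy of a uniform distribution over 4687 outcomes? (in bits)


H = log2(n) = log2(4687) = 12.1944

12.1944 bits


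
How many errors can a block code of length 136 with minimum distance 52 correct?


Correction capability = floor((d-1)/2) = floor((52-1)/2) = 25

25 errors


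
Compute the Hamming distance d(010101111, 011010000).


Count differing positions: . . ^ ^ ^ ^ ^ ^ ^ = 7 differences

7


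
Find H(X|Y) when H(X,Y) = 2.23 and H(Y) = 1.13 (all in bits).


H(X|Y) = H(X,Y) - H(Y) = 2.23 - 1.13 = 1.1

1.1 bits


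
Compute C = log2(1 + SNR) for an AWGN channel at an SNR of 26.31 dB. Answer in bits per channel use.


SNR_linear = 10^(26.31/10) = 427.5629; C = log2(1 + SNR_linear) = log2(1 + 427.5629) = 8.7434

8.7434 bits/channel use


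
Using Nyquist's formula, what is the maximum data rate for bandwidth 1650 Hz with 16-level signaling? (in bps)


Rate = 2 * B * log2(M) = 2 * 1650 * 4.0 = 13200.0

13200.0 bps


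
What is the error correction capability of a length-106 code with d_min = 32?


Correction capability = floor((d-1)/2) = floor((32-1)/2) = 15

15 errors


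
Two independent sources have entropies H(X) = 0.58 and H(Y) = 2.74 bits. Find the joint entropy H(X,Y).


For independent variables, H(X,Y) = H(X) + H(Y) = 0.58 + 2.74 = 3.32

3.32 bits


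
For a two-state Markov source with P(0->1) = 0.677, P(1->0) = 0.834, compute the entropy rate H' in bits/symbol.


Stationary distribution: pi_0 = p10/(p01+p10) = 0.552, pi_1 = 0.448. Entropy rate H' = pi_0*H(p01) + pi_1*H(p10) = 0.552*0.9076 + 0.448*0.6485 = 0.7915

0.7915 bits/symbol


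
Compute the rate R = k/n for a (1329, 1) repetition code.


Rate = k/n = 1/1329

1/1329


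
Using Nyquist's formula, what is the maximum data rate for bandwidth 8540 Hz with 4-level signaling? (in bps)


Rate = 2 * B * log2(M) = 2 * 8540 * 2.0 = 34160.0

34160.0 bps


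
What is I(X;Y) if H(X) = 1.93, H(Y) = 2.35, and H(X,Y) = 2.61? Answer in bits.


I(X;Y) = H(X) + H(Y) - H(X,Y) = 1.93 + 2.35 - 2.61 = 1.67

1.67 bits


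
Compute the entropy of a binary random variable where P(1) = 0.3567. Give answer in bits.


H = -p*log2(p) - (1-p)*log2(1-p). -0.3567*log2(0.3567) = 0.530490; -0.6433*log2(0.6433) = 0.409420. H = 0.530490 + 0.409420 = 0.9399

0.9399 bits


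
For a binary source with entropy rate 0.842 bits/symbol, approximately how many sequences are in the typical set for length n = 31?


log2|A_typical| = nH = 31 * 0.842 = 26.102, so |A_typical| ~ 2^26.102 = 7.203e+07

7.203e+07


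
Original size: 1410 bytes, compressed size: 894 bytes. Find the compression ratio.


Ratio = original / compressed = 1410 / 894 = 1.5772

1.5772


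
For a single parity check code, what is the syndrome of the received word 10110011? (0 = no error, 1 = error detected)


Syndrome = XOR of all bits = 1 XOR 0 XOR 1 XOR 1 XOR 0 XOR 0 XOR 1 XOR 1 = 1

1


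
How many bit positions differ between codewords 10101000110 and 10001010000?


Count differing positions: . . ^ . . . ^ . ^ ^ . = 4 differences

4


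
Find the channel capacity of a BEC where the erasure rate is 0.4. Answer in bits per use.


C = 1 - epsilon = 1 - 0.4 = 0.6

0.6 bits


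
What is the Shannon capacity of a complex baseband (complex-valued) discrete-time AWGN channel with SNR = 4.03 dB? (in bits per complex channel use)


SNR_linear = 10^(4.03/10) = 2.5293; C = log2(1 + SNR_linear) = log2(1 + 2.5293) = 1.8194

1.8194 bits/channel use


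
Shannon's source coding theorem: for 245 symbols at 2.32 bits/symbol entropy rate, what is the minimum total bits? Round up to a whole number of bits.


Minimum bits >= n * H = 245 * 2.32 = 568.4, rounded up to a whole number of bits = 569

569 bits


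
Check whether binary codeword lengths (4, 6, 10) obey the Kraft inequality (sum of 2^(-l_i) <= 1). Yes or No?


Kraft sum = sum(2^(-l_i)) = 0.0791, need <= 1. Result: satisfied (a binary prefix-free code with these lengths exists)

Yes


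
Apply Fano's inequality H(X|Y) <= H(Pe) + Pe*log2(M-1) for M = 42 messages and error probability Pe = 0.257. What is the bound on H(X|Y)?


H(Pe) = -Pe*log2(Pe) - (1-Pe)*log2(1-Pe) = -0.257*log2(0.257) - 0.743*log2(0.743) = 0.503761 + 0.318424 = 0.8222. Pe*log2(M-1) = 0.257*log2(41) = 1.376891. Bound = H(Pe) + Pe*log2(M-1) = 0.503761 + 0.318424 + 1.376891 = 2.1991

2.1991 bits


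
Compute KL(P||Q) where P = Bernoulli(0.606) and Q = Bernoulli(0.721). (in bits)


KL = p*log2(p/q) + (1-p)*log2((1-p)/(1-q)) = 0.606*log2(0.606/0.721) + 0.394*log2(0.394/0.279) = 0.0443

0.0443 bits


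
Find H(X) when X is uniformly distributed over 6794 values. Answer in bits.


H = log2(n) = log2(6794) = 12.73

12.73 bits


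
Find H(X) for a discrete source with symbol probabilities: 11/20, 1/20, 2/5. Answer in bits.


H = -sum(p_i * log2(p_i)). Terms: -(11/20)*log2(11/20) = 0.474373; -(1/20)*log2(1/20) = 0.216096; -(2/5)*log2(2/5) = 0.528771. H = 0.474373 + 0.216096 + 0.528771 = 1.2192

1.2192 bits


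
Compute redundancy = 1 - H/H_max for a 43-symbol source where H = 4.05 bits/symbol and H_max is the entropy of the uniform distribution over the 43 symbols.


H_max = log2(K) = log2(43) = 5.4263 bits/symbol. Redundancy = 1 - H/H_max = 1 - 4.05/5.4263 = 1 - 0.7464 = 0.2536

0.2536


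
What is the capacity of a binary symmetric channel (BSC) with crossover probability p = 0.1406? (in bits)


H(p) = -p*log2(p) - (1-p)*log2(1-p) = -0.1406*log2(0.1406) - 0.8594*log2(0.8594) = 0.397945 + 0.187863 = 0.5858. C = 1 - H(p) = 1 - 0.5858 = 0.4142

0.4142 bits


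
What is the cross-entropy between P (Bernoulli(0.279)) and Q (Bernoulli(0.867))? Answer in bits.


H(P,Q) = -p*log2(q) - (1-p)*log2(1-q). -0.279*log2(0.867) = 0.057445; -0.721*log2(0.133) = 2.098472. H(P,Q) = 0.057445 + 2.098472 = 2.1559

2.1559 bits


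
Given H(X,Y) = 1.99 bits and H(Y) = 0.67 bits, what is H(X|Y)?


H(X|Y) = H(X,Y) - H(Y) = 1.99 - 0.67 = 1.32

1.32 bits


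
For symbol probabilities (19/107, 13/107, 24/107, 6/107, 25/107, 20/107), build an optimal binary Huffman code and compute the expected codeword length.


Huffman construction (repeatedly merge the two least-probable nodes; each merge adds 1 bit to every symbol beneath it): 6/107 + 13/107 = 19/107; 19/107 + 19/107 = 38/107; 20/107 + 24/107 = 44/107; 25/107 + 38/107 = 63/107; 44/107 + 63/107 = 1. Resulting codeword lengths (in the order the probabilities were given): (3, 4, 2, 4, 2, 2). L_avg = sum(p_i * l_i) = 19/107*3 + 13/107*4 + 24/107*2 + 6/107*4 + 25/107*2 + 20/107*2 = 271/107 = 2.5327

2.5327 bits


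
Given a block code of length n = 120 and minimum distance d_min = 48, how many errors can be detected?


Detection capability = d_min - 1 = 48 - 1 = 47

47 errors


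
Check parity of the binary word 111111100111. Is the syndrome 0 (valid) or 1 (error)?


Syndrome = XOR of all bits = 1 XOR 1 XOR 1 XOR 1 XOR 1 XOR 1 XOR 1 XOR 0 XOR 0 XOR 1 XOR 1 XOR 1 = 0

0


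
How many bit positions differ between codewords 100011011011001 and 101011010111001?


Count differing positions: . . ^ . . . . . ^ ^ . . . . . = 3 differences

3


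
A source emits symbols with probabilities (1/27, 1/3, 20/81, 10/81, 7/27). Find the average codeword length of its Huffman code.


Huffman construction (repeatedly merge the two least-probable nodes; each merge adds 1 bit to every symbol beneath it): 1/27 + 10/81 = 13/81; 13/81 + 20/81 = 11/27; 7/27 + 1/3 = 16/27; 11/27 + 16/27 = 1. Resulting codeword lengths (in the order the probabilities were given): (3, 2, 2, 3, 2). L_avg = sum(p_i * l_i) = 1/27*3 + 1/3*2 + 20/81*2 + 10/81*3 + 7/27*2 = 175/81 = 2.1605

2.1605 bits


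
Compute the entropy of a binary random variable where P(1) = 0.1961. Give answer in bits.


H = -p*log2(p) - (1-p)*log2(1-p). -0.1961*log2(0.1961) = 0.460901; -0.8039*log2(0.8039) = 0.253158. H = 0.460901 + 0.253158 = 0.7141

0.7141 bits


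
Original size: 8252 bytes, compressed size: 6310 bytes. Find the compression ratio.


Ratio = original / compressed = 8252 / 6310 = 1.3078

1.3078


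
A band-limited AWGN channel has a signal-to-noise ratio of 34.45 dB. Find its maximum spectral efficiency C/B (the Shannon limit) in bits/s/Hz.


SNR_linear = 10^(34.45/10) = 2786.1212; C/B = log2(1 + SNR_linear) = log2(1 + 2786.1212) = 11.4446

11.4446 bits/s/Hz


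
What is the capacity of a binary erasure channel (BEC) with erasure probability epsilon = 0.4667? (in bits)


C = 1 - epsilon = 1 - 0.4667 = 0.5333

0.5333 bits


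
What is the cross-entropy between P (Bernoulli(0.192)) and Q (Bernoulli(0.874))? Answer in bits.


H(P,Q) = -p*log2(q) - (1-p)*log2(1-q). -0.192*log2(0.874) = 0.037305; -0.808*log2(0.126) = 2.414712. H(P,Q) = 0.037305 + 2.414712 = 2.452

2.452 bits


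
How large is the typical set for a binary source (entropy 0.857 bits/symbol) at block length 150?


log2|A_typical| = nH = 150 * 0.857 = 128.55, so |A_typical| ~ 2^128.55 = 4.982e+38

4.982e+38


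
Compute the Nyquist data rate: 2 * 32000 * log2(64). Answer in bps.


Rate = 2 * B * log2(M) = 2 * 32000 * 6.0 = 384000.0

384000.0 bps


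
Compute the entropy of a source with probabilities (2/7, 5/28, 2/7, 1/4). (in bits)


H = -sum(p_i * log2(p_i)). Terms: -(2/7)*log2(2/7) = 0.516387; -(5/28)*log2(5/28) = 0.443826; -(2/7)*log2(2/7) = 0.516387; -(1/4)*log2(1/4) = 0.500000. H = 0.516387 + 0.443826 + 0.516387 + 0.500000 = 1.9766

1.9766 bits


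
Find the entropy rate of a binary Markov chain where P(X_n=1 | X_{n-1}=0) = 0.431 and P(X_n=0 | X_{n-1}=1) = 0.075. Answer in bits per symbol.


Stationary distribution: pi_0 = p10/(p01+p10) = 0.1482, pi_1 = 0.8518. Entropy rate H' = pi_0*H(p01) + pi_1*H(p10) = 0.1482*0.9862 + 0.8518*0.3843 = 0.4735

0.4735 bits/symbol


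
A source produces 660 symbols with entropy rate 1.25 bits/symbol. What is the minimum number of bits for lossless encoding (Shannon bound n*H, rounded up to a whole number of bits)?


Minimum bits >= n * H = 660 * 1.25 = 825.0, rounded up to a whole number of bits = 825

825 bits


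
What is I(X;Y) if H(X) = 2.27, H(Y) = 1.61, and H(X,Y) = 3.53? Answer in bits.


I(X;Y) = H(X) + H(Y) - H(X,Y) = 2.27 + 1.61 - 3.53 = 0.35

0.35 bits


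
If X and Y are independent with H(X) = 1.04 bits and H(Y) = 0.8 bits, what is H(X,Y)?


For independent variables, H(X,Y) = H(X) + H(Y) = 1.04 + 0.8 = 1.84

1.84 bits


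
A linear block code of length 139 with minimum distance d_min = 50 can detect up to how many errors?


Detection capability = d_min - 1 = 50 - 1 = 49

49 errors


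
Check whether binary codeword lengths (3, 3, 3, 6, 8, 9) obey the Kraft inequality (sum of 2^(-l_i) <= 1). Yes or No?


Kraft sum = sum(2^(-l_i)) = 0.3965, need <= 1. Result: satisfied (a binary prefix-free code with these lengths exists)

Yes


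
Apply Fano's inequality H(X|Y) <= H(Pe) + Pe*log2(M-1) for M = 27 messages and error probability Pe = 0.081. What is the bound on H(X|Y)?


H(Pe) = -Pe*log2(Pe) - (1-Pe)*log2(1-Pe) = -0.081*log2(0.081) - 0.919*log2(0.919) = 0.293701 + 0.111992 = 0.4057. Pe*log2(M-1) = 0.081*log2(26) = 0.380736. Bound = H(Pe) + Pe*log2(M-1) = 0.293701 + 0.111992 + 0.380736 = 0.7864

0.7864 bits


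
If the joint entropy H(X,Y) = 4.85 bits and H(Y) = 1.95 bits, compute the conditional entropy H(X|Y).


H(X|Y) = H(X,Y) - H(Y) = 4.85 - 1.95 = 2.9

2.9 bits


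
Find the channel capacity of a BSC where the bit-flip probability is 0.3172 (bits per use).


H(p) = -p*log2(p) - (1-p)*log2(1-p) = -0.3172*log2(0.3172) - 0.6828*log2(0.6828) = 0.525453 + 0.375858 = 0.9013. C = 1 - H(p) = 1 - 0.9013 = 0.0987

0.0987 bits


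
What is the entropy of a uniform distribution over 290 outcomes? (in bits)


H = log2(n) = log2(290) = 8.1799

8.1799 bits


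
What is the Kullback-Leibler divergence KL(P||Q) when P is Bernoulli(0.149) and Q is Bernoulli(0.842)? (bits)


KL = p*log2(p/q) + (1-p)*log2((1-p)/(1-q)) = 0.149*log2(0.149/0.842) + 0.851*log2(0.851/0.158) = 1.695

1.695 bits


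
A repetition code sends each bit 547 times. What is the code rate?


Rate = k/n = 1/547

1/547


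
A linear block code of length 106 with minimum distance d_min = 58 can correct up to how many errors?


Correction capability = floor((d-1)/2) = floor((58-1)/2) = 28

28 errors


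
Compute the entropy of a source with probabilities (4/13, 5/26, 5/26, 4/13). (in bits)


H = -sum(p_i * log2(p_i)). Terms: -(4/13)*log2(4/13) = 0.523212; -(5/26)*log2(5/26) = 0.457406; -(5/26)*log2(5/26) = 0.457406; -(4/13)*log2(4/13) = 0.523212. H = 0.523212 + 0.457406 + 0.457406 + 0.523212 = 1.9612

1.9612 bits


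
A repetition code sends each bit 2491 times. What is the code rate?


Rate = k/n = 1/2491

1/2491


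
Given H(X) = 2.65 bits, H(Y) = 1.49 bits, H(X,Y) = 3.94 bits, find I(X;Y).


I(X;Y) = H(X) + H(Y) - H(X,Y) = 2.65 + 1.49 - 3.94 = 0.2

0.2 bits


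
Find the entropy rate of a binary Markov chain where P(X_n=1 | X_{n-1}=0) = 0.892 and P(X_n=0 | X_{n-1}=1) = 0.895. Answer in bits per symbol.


Stationary distribution: pi_0 = p10/(p01+p10) = 0.5008, pi_1 = 0.4992. Entropy rate H' = pi_0*H(p01) + pi_1*H(p10) = 0.5008*0.4939 + 0.4992*0.4846 = 0.4893

0.4893 bits/symbol


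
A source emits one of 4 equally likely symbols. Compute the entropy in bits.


H = log2(n) = log2(4) = 2.0

2.0 bits


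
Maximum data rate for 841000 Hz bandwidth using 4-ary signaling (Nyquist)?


Rate = 2 * B * log2(M) = 2 * 841000 * 2.0 = 3364000.0

3364000.0 bps


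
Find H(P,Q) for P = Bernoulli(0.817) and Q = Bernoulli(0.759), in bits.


H(P,Q) = -p*log2(q) - (1-p)*log2(1-q). -0.817*log2(0.759) = 0.325026; -0.183*log2(0.241) = 0.375680. H(P,Q) = 0.325026 + 0.375680 = 0.7007

0.7007 bits


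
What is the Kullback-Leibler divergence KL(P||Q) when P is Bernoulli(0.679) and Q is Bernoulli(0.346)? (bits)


KL = p*log2(p/q) + (1-p)*log2((1-p)/(1-q)) = 0.679*log2(0.679/0.346) + 0.321*log2(0.321/0.654) = 0.3308

0.3308 bits


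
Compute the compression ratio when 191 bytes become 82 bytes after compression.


Ratio = original / compressed = 191 / 82 = 2.3293

2.3293


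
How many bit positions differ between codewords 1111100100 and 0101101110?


Count differing positions: ^ . ^ . . . ^ . ^ . = 4 differences

4


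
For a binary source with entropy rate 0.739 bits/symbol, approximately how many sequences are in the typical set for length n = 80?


log2|A_typical| = nH = 80 * 0.739 = 59.12, so |A_typical| ~ 2^59.12 = 6.265e+17

6.265e+17


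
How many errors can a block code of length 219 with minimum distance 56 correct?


Correction capability = floor((d-1)/2) = floor((56-1)/2) = 27

27 errors


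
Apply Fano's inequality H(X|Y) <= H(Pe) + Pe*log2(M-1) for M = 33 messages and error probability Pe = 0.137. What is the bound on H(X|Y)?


H(Pe) = -Pe*log2(Pe) - (1-Pe)*log2(1-Pe) = -0.137*log2(0.137) - 0.863*log2(0.863) = 0.392882 + 0.183446 = 0.5763. Pe*log2(M-1) = 0.137*log2(32) = 0.685000. Bound = H(Pe) + Pe*log2(M-1) = 0.392882 + 0.183446 + 0.685000 = 1.2613

1.2613 bits


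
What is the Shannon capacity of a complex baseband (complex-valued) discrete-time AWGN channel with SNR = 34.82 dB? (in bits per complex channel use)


SNR_linear = 10^(34.82/10) = 3033.8912; C = log2(1 + SNR_linear) = log2(1 + 3033.8912) = 11.5674

11.5674 bits/channel use


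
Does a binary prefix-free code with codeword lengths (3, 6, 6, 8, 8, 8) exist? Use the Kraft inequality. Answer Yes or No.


Kraft sum = sum(2^(-l_i)) = 0.168, need <= 1. Result: satisfied (a binary prefix-free code with these lengths exists)

Yes


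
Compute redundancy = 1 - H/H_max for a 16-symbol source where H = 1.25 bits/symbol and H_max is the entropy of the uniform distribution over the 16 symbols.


H_max = log2(K) = log2(16) = 4.0 bits/symbol. Redundancy = 1 - H/H_max = 1 - 1.25/4.0 = 1 - 0.3125 = 0.6875

0.6875


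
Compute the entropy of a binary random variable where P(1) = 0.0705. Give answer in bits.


H = -p*log2(p) - (1-p)*log2(1-p). -0.0705*log2(0.0705) = 0.269749; -0.9295*log2(0.9295) = 0.098037. H = 0.269749 + 0.098037 = 0.3678

0.3678 bits


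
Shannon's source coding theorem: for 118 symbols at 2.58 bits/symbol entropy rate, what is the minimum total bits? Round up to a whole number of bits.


Minimum bits >= n * H = 118 * 2.58 = 304.44, rounded up to a whole number of bits = 305

305 bits


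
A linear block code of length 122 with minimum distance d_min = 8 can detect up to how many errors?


Detection capability = d_min - 1 = 8 - 1 = 7

7 errors


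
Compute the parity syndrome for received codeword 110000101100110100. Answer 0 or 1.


Syndrome = XOR of all bits = 1 XOR 1 XOR 0 XOR 0 XOR 0 XOR 0 XOR 1 XOR 0 XOR 1 XOR 1 XOR 0 XOR 0 XOR 1 XOR 1 XOR 0 XOR 1 XOR 0 XOR 0 = 0

0


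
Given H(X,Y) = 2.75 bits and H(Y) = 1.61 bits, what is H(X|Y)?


H(X|Y) = H(X,Y) - H(Y) = 2.75 - 1.61 = 1.14

1.14 bits


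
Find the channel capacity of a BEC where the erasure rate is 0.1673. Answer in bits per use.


C = 1 - epsilon = 1 - 0.1673 = 0.8327

0.8327 bits


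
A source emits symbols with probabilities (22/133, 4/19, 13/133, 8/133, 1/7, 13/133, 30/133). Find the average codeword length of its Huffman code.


Huffman construction (repeatedly merge the two least-probable nodes; each merge adds 1 bit to every symbol beneath it): 8/133 + 13/133 = 3/19; 13/133 + 1/7 = 32/133; 3/19 + 22/133 = 43/133; 4/19 + 30/133 = 58/133; 32/133 + 43/133 = 75/133; 58/133 + 75/133 = 1. Resulting codeword lengths (in the order the probabilities were given): (3, 2, 4, 4, 3, 3, 2). L_avg = sum(p_i * l_i) = 22/133*3 + 4/19*2 + 13/133*4 + 8/133*4 + 1/7*3 + 13/133*3 + 30/133*2 = 362/133 = 2.7218

2.7218 bits


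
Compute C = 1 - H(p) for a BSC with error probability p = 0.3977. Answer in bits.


H(p) = -p*log2(p) - (1-p)*log2(1-p) = -0.3977*log2(0.3977) - 0.6023*log2(0.6023) = 0.529039 + 0.440550 = 0.9696. C = 1 - H(p) = 1 - 0.9696 = 0.0304

0.0304 bits


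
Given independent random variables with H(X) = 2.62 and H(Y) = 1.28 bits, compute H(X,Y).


For independent variables, H(X,Y) = H(X) + H(Y) = 2.62 + 1.28 = 3.9

3.9 bits


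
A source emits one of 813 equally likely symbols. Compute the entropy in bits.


H = log2(n) = log2(813) = 9.6671

9.6671 bits


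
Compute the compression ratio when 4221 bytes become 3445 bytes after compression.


Ratio = original / compressed = 4221 / 3445 = 1.2253

1.2253


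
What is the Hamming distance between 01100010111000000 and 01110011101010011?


Count differing positions: . . . ^ . . . ^ . ^ . . ^ . . ^ ^ = 6 differences

6


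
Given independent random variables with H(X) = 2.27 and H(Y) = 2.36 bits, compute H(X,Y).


For independent variables, H(X,Y) = H(X) + H(Y) = 2.27 + 2.36 = 4.63

4.63 bits


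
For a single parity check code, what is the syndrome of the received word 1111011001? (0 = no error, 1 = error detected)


Syndrome = XOR of all bits = 1 XOR 1 XOR 1 XOR 1 XOR 0 XOR 1 XOR 1 XOR 0 XOR 0 XOR 1 = 1

1


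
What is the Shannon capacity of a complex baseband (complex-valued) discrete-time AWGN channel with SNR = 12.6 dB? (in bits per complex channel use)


SNR_linear = 10^(12.6/10) = 18.197; C = log2(1 + SNR_linear) = log2(1 + 18.197) = 4.2628

4.2628 bits/channel use


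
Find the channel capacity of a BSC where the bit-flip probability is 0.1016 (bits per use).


H(p) = -p*log2(p) - (1-p)*log2(1-p) = -0.1016*log2(0.1016) - 0.8984*log2(0.8984) = 0.335181 + 0.138866 = 0.474. C = 1 - H(p) = 1 - 0.474 = 0.526

0.526 bits


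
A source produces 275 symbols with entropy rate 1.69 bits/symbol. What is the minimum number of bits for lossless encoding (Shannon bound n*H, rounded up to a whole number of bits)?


Minimum bits >= n * H = 275 * 1.69 = 464.75, rounded up to a whole number of bits = 465

465 bits


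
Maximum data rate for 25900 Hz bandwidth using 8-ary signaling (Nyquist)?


Rate = 2 * B * log2(M) = 2 * 25900 * 3.0 = 155400.0

155400.0 bps


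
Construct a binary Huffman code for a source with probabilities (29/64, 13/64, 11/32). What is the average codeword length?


Huffman construction (repeatedly merge the two least-probable nodes; each merge adds 1 bit to every symbol beneath it): 13/64 + 11/32 = 35/64; 29/64 + 35/64 = 1. Resulting codeword lengths (in the order the probabilities were given): (1, 2, 2). L_avg = sum(p_i * l_i) = 29/64*1 + 13/64*2 + 11/32*2 = 99/64 = 1.5469

1.5469 bits


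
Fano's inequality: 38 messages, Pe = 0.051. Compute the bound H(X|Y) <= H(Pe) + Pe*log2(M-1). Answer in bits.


H(Pe) = -Pe*log2(Pe) - (1-Pe)*log2(1-Pe) = -0.051*log2(0.051) - 0.949*log2(0.949) = 0.218961 + 0.071668 = 0.2906. Pe*log2(M-1) = 0.051*log2(37) = 0.265682. Bound = H(Pe) + Pe*log2(M-1) = 0.218961 + 0.071668 + 0.265682 = 0.5563

0.5563 bits


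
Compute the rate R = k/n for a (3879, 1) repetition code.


Rate = k/n = 1/3879

1/3879


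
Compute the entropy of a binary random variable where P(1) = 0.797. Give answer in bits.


H = -p*log2(p) - (1-p)*log2(1-p). -0.797*log2(0.797) = 0.260897; -0.203*log2(0.203) = 0.466991. H = 0.260897 + 0.466991 = 0.7279

0.7279 bits


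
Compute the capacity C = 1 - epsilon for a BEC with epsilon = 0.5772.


C = 1 - epsilon = 1 - 0.5772 = 0.4228

0.4228 bits


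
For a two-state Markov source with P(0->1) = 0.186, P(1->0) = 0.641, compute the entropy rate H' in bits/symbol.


Stationary distribution: pi_0 = p10/(p01+p10) = 0.7751, pi_1 = 0.2249. Entropy rate H' = pi_0*H(p01) + pi_1*H(p10) = 0.7751*0.693 + 0.2249*0.9418 = 0.749

0.749 bits/symbol


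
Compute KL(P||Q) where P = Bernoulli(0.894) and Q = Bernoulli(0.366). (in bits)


KL = p*log2(p/q) + (1-p)*log2((1-p)/(1-q)) = 0.894*log2(0.894/0.366) + 0.106*log2(0.106/0.634) = 0.8783

0.8783 bits


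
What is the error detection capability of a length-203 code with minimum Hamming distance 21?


Detection capability = d_min - 1 = 21 - 1 = 20

20 errors


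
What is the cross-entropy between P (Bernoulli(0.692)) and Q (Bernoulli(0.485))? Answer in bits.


H(P,Q) = -p*log2(q) - (1-p)*log2(1-q). -0.692*log2(0.485) = 0.722409; -0.308*log2(0.515) = 0.294866. H(P,Q) = 0.722409 + 0.294866 = 1.0173

1.0173 bits


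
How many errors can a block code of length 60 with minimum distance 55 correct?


Correction capability = floor((d-1)/2) = floor((55-1)/2) = 27

27 errors


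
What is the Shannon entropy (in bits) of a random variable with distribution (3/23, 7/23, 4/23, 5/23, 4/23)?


H = -sum(p_i * log2(p_i)). Terms: -(3/23)*log2(3/23) = 0.383296; -(7/23)*log2(7/23) = 0.522324; -(4/23)*log2(4/23) = 0.438880; -(5/23)*log2(5/23) = 0.478616; -(4/23)*log2(4/23) = 0.438880. H = 0.383296 + 0.522324 + 0.438880 + 0.478616 + 0.438880 = 2.262

2.262 bits


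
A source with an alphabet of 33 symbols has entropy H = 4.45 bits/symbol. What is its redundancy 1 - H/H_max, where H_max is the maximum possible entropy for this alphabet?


H_max = log2(K) = log2(33) = 5.0444 bits/symbol. Redundancy = 1 - H/H_max = 1 - 4.45/5.0444 = 1 - 0.8822 = 0.1178

0.1178


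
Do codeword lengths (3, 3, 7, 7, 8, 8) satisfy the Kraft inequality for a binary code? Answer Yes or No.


Kraft sum = sum(2^(-l_i)) = 0.2734, need <= 1. Result: satisfied (a binary prefix-free code with these lengths exists)

Yes


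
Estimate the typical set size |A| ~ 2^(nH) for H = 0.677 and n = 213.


log2|A_typical| = nH = 213 * 0.677 = 144.201, so |A_typical| ~ 2^144.201 = 2.563e+43

2.563e+43


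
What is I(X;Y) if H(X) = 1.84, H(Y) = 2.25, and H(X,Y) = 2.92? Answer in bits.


I(X;Y) = H(X) + H(Y) - H(X,Y) = 1.84 + 2.25 - 2.92 = 1.17

1.17 bits


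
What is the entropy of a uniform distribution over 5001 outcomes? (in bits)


H = log2(n) = log2(5001) = 12.288

12.288 bits


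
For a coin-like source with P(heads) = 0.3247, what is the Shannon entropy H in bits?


H = -p*log2(p) - (1-p)*log2(1-p). -0.3247*log2(0.3247) = 0.526930; -0.6753*log2(0.6753) = 0.382490. H = 0.526930 + 0.382490 = 0.9094

0.9094 bits


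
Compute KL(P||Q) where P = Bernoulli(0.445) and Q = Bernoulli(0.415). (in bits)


KL = p*log2(p/q) + (1-p)*log2((1-p)/(1-q)) = 0.445*log2(0.445/0.415) + 0.555*log2(0.555/0.585) = 0.0027

0.0027 bits


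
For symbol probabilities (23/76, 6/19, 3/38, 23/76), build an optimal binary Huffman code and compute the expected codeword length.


Huffman construction (repeatedly merge the two least-probable nodes; each merge adds 1 bit to every symbol beneath it): 3/38 + 23/76 = 29/76; 23/76 + 6/19 = 47/76; 29/76 + 47/76 = 1. Resulting codeword lengths (in the order the probabilities were given): (2, 2, 2, 2). L_avg = sum(p_i * l_i) = 23/76*2 + 6/19*2 + 3/38*2 + 23/76*2 = 2

2.0 bits


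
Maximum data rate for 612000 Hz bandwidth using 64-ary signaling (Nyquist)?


Rate = 2 * B * log2(M) = 2 * 612000 * 6.0 = 7344000.0

7344000.0 bps


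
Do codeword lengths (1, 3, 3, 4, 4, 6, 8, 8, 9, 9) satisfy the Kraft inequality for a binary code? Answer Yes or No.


Kraft sum = sum(2^(-l_i)) = 0.9023, need <= 1. Result: satisfied (a binary prefix-free code with these lengths exists)

Yes


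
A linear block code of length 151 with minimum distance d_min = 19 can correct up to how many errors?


Correction capability = floor((d-1)/2) = floor((19-1)/2) = 9

9 errors


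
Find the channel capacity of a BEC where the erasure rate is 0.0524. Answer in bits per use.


C = 1 - epsilon = 1 - 0.0524 = 0.9476

0.9476 bits


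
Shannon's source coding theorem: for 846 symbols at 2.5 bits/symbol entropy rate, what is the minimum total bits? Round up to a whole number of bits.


Minimum bits >= n * H = 846 * 2.5 = 2115.0, rounded up to a whole number of bits = 2115

2115 bits


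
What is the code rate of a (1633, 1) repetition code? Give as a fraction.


Rate = k/n = 1/1633

1/1633


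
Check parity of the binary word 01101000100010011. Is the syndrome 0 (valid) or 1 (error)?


Syndrome = XOR of all bits = 0 XOR 1 XOR 1 XOR 0 XOR 1 XOR 0 XOR 0 XOR 0 XOR 1 XOR 0 XOR 0 XOR 0 XOR 1 XOR 0 XOR 0 XOR 1 XOR 1 = 1

1


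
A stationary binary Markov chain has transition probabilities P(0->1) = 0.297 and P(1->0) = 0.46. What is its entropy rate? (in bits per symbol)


Stationary distribution: pi_0 = p10/(p01+p10) = 0.6077, pi_1 = 0.3923. Entropy rate H' = pi_0*H(p01) + pi_1*H(p10) = 0.6077*0.8776 + 0.3923*0.9954 = 0.9238

0.9238 bits/symbol


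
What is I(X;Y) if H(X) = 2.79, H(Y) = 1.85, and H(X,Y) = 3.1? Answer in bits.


I(X;Y) = H(X) + H(Y) - H(X,Y) = 2.79 + 1.85 - 3.1 = 1.54

1.54 bits


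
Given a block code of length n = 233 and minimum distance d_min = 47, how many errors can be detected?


Detection capability = d_min - 1 = 47 - 1 = 46

46 errors


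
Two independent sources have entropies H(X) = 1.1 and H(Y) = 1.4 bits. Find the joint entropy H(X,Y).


For independent variables, H(X,Y) = H(X) + H(Y) = 1.1 + 1.4 = 2.5

2.5 bits
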